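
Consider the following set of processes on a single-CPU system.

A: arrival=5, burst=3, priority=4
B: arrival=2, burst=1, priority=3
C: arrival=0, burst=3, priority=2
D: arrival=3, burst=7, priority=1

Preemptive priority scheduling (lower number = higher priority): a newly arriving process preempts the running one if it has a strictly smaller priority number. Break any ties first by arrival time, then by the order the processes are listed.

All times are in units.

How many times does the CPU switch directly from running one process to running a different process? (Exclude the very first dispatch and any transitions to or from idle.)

Schedule: | C 0-3 | D 3-10 | B 10-11 | A 11-14 |
Completion: A=14  B=11  C=3  D=10
Turnaround (C−A): A=9  B=9  C=3  D=7

3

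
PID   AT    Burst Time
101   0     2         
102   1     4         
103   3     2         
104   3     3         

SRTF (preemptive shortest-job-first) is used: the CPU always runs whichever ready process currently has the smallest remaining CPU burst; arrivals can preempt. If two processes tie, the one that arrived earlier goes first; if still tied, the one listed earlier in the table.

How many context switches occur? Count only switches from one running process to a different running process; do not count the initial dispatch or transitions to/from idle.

Timeline: | 101 0-2 | 102 2-3 | 103 3-5 | 102 5-8 | 104 8-11 |
Completion: 101=2  102=8  103=5  104=11
Turnaround (C−A): 101=2  102=7  103=2  104=8

4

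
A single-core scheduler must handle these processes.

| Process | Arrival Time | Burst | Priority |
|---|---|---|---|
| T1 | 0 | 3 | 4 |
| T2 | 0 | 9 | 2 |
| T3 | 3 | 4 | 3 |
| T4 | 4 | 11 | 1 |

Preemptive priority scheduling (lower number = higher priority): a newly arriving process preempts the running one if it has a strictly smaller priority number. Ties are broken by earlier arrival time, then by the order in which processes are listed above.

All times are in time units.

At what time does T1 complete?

27

Timeline: | T2 0-4 | T4 4-15 | T2 15-20 | T3 20-24 | T1 24-27 |
Completion: T1=27  T2=20  T3=24  T4=15
Turnaround (C−A): T1=27  T2=20  T3=21  T4=11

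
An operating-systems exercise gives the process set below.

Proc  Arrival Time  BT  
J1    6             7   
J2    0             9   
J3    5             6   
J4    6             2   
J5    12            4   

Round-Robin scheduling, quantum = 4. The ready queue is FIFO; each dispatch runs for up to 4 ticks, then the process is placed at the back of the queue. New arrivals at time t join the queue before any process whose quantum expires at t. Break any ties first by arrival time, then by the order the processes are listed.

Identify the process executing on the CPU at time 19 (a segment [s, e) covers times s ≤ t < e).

Gantt: | J2 0-8 | J3 8-12 | J1 12-16 | J4 16-18 | J2 18-19 | J5 19-23 | J3 23-25 | J1 25-28 |
Completion: J1=28  J2=19  J3=25  J4=18  J5=23
Turnaround (C−A): J1=22  J2=19  J3=20  J4=12  J5=11

J5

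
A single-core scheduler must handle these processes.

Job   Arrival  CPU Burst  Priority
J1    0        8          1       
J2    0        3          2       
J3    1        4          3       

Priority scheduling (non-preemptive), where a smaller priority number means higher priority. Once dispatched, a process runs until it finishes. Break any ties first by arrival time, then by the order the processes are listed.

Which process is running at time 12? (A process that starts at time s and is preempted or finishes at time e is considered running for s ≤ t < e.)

Schedule: | J1 0-8 | J2 8-11 | J3 11-15 |
Completion: J1=8  J2=11  J3=15

J3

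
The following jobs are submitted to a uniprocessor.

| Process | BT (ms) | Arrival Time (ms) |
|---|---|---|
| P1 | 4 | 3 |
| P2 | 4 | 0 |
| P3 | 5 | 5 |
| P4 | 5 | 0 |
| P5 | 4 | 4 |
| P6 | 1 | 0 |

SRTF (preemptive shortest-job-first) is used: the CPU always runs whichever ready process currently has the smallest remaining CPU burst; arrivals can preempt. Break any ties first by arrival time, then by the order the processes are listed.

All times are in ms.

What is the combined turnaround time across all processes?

Schedule: | P6 0-1 | P2 1-5 | P1 5-9 | P5 9-13 | P4 13-18 | P3 18-23 |
Completion: P1=9  P2=5  P3=23  P4=18  P5=13  P6=1
Turnaround = completion − arrival: P1=6, P2=5, P3=18, P4=18, P5=9, P6=1
Total turnaround = 6 + 5 + 18 + 18 + 9 + 1 = 57

57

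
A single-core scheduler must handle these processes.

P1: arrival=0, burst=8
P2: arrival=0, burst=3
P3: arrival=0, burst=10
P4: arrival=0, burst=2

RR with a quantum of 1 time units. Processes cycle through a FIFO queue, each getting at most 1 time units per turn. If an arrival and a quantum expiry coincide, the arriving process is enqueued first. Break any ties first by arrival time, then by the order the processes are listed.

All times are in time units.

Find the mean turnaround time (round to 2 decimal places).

15.25

Gantt: | P1 0-1 | P2 1-2 | P3 2-3 | P4 3-4 | P1 4-5 | P2 5-6 | P3 6-7 | P4 7-8 | P1 8-9 | P2 9-10 | P3 10-11 | P1 11-12 | P3 12-13 | P1 13-14 | P3 14-15 | P1 15-16 | P3 16-17 | P1 17-18 | P3 18-19 | P1 19-20 | P3 20-23 |
Completion: P1=20  P2=10  P3=23  P4=8
Turnaround (C−A): P1=20  P2=10  P3=23  P4=8
Turnaround times: P1=20, P2=10, P3=23, P4=8
Average turnaround = (20+10+23+8) / 4 = 61/4 = 15.25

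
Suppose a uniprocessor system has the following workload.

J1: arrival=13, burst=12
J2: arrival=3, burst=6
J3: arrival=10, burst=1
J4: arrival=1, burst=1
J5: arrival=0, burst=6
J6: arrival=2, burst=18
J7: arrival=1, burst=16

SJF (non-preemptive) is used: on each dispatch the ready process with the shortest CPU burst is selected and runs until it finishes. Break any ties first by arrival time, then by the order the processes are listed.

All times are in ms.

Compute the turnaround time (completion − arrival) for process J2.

10

Schedule: | J5 0-6 | J4 6-7 | J2 7-13 | J3 13-14 | J1 14-26 | J7 26-42 | J6 42-60 |
Completion: J1=26  J2=13  J3=14  J4=7  J5=6  J6=60  J7=42
Turnaround(J2) = completion − arrival = 13 − 3 = 10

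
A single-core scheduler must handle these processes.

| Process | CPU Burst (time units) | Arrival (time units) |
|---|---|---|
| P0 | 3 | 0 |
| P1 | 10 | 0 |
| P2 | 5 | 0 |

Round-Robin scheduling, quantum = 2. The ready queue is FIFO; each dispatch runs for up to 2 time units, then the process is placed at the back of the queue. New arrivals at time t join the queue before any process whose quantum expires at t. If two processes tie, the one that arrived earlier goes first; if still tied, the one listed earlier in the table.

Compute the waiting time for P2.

9

Schedule: | P0 0-2 | P1 2-4 | P2 4-6 | P0 6-7 | P1 7-9 | P2 9-11 | P1 11-13 | P2 13-14 | P1 14-18 |
Completion: P0=7  P1=18  P2=14
Turnaround (C−A): P0=7  P1=18  P2=14
Waiting(P2) = turnaround − burst = 14 − 5 = 9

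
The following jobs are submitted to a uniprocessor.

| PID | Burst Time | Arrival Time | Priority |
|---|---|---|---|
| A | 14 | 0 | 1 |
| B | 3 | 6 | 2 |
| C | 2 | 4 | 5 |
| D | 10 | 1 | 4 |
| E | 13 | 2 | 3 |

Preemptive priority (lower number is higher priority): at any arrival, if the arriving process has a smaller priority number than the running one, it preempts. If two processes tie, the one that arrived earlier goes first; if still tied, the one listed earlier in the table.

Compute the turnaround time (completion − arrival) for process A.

Schedule: | A 0-14 | B 14-17 | E 17-30 | D 30-40 | C 40-42 |
Completion: A=14  B=17  C=42  D=40  E=30
Turnaround (C−A): A=14  B=11  C=38  D=39  E=28
Turnaround(A) = completion − arrival = 14 − 0 = 14

14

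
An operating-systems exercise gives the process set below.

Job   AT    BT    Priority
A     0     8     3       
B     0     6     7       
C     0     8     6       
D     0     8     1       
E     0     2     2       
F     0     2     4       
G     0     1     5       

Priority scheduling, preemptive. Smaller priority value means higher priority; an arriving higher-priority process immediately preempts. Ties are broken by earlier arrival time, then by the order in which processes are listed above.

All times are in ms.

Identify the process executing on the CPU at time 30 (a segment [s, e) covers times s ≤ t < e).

B

Schedule: | D 0-8 | E 8-10 | A 10-18 | F 18-20 | G 20-21 | C 21-29 | B 29-35 |
Completion: A=18  B=35  C=29  D=8  E=10  F=20  G=21
Turnaround (C−A): A=18  B=35  C=29  D=8  E=10  F=20  G=21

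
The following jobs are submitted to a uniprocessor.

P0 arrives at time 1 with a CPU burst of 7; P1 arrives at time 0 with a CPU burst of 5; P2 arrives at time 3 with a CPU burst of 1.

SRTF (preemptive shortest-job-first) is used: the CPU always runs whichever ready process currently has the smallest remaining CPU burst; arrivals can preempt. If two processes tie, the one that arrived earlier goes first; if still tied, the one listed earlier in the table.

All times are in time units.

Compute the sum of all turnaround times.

Timeline: | P1 0-3 | P2 3-4 | P1 4-6 | P0 6-13 |
Completion: P0=13  P1=6  P2=4
Turnaround = completion − arrival: P0=12, P1=6, P2=1
Total turnaround = 12 + 6 + 1 = 19

19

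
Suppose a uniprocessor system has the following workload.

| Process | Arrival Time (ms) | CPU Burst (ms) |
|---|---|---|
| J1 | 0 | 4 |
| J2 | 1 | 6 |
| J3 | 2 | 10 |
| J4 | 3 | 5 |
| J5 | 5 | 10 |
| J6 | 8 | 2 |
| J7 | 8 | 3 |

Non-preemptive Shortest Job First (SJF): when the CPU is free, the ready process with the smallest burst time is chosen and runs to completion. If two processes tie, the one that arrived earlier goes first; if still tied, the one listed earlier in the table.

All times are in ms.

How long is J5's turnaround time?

35

Gantt: | J1 0-4 | J4 4-9 | J6 9-11 | J7 11-14 | J2 14-20 | J3 20-30 | J5 30-40 |
Completion: J1=4  J2=20  J3=30  J4=9  J5=40  J6=11  J7=14
Turnaround (C−A): J1=4  J2=19  J3=28  J4=6  J5=35  J6=3  J7=6
Turnaround(J5) = completion − arrival = 40 − 5 = 35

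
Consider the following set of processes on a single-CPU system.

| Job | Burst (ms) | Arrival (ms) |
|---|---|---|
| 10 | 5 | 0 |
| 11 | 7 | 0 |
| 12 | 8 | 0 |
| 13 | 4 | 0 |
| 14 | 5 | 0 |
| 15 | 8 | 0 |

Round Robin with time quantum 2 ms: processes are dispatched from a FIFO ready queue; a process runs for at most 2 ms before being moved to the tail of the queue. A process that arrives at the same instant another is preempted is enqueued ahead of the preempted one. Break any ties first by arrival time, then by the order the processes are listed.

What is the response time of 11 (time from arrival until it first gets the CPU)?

Gantt: | 10 0-2 | 11 2-4 | 12 4-6 | 13 6-8 | 14 8-10 | 15 10-12 | 10 12-14 | 11 14-16 | 12 16-18 | 13 18-20 | 14 20-22 | 15 22-24 | 10 24-25 | 11 25-27 | 12 27-29 | 14 29-30 | 15 30-32 | 11 32-33 | 12 33-35 | 15 35-37 |
Completion: 10=25  11=33  12=35  13=20  14=30  15=37
Turnaround (C−A): 10=25  11=33  12=35  13=20  14=30  15=37
Response(11) = first start − arrival = 2 − 0 = 2

2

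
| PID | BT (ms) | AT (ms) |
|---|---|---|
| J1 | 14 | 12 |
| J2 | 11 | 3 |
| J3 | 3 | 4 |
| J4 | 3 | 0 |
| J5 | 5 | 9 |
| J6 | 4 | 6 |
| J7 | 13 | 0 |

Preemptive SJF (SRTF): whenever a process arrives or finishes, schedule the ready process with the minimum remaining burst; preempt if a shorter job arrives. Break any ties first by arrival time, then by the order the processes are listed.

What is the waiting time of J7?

Gantt: | J4 0-3 | J2 3-4 | J3 4-7 | J6 7-11 | J5 11-16 | J2 16-26 | J7 26-39 | J1 39-53 |
Completion: J1=53  J2=26  J3=7  J4=3  J5=16  J6=11  J7=39
Turnaround (C−A): J1=41  J2=23  J3=3  J4=3  J5=7  J6=5  J7=39
Waiting(J7) = turnaround − burst = 39 − 13 = 26

26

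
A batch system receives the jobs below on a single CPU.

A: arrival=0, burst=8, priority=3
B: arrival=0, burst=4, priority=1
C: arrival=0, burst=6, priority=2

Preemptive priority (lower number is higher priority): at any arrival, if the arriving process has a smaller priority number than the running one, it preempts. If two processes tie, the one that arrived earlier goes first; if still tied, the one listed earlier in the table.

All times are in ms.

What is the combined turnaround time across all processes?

Gantt: | B 0-4 | C 4-10 | A 10-18 |
Completion: A=18  B=4  C=10
Turnaround = completion − arrival: A=18, B=4, C=10
Total turnaround = 18 + 4 + 10 = 32

32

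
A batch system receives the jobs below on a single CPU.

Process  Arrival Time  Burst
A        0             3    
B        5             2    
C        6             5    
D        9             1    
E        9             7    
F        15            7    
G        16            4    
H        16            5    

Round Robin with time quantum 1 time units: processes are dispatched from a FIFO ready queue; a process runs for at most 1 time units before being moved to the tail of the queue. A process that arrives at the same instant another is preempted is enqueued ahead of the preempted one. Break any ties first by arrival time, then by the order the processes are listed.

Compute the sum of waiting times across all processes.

Schedule: | A 0-3 | idle 3-5 | B 5-6 | C 6-7 | B 7-8 | C 8-9 | D 9-10 | E 10-11 | C 11-12 | E 12-13 | C 13-14 | E 14-15 | C 15-16 | F 16-17 | E 17-18 | G 18-19 | H 19-20 | F 20-21 | E 21-22 | G 22-23 | H 23-24 | F 24-25 | E 25-26 | G 26-27 | H 27-28 | F 28-29 | E 29-30 | G 30-31 | H 31-32 | F 32-33 | H 33-34 | F 34-36 |
Completion: A=3  B=8  C=16  D=10  E=30  F=36  G=31  H=34
Waiting = turnaround − burst: A=0, B=1, C=5, D=0, E=14, F=14, G=11, H=13
Total waiting = 0 + 1 + 5 + 0 + 14 + 14 + 11 + 13 = 58

58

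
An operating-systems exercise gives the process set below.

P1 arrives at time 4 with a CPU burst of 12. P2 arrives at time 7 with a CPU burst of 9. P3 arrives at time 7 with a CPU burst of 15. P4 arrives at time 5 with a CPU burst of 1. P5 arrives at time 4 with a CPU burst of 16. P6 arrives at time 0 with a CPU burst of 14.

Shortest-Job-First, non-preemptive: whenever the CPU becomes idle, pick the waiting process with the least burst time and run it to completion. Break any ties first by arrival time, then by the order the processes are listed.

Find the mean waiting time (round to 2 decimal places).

18.83

Timeline: | P6 0-14 | P4 14-15 | P2 15-24 | P1 24-36 | P3 36-51 | P5 51-67 |
Completion: P1=36  P2=24  P3=51  P4=15  P5=67  P6=14
Turnaround (C−A): P1=32  P2=17  P3=44  P4=10  P5=63  P6=14
Waiting times: P1=20, P2=8, P3=29, P4=9, P5=47, P6=0
Average waiting = (20+8+29+9+47+0) / 6 = 113/6 = 18.83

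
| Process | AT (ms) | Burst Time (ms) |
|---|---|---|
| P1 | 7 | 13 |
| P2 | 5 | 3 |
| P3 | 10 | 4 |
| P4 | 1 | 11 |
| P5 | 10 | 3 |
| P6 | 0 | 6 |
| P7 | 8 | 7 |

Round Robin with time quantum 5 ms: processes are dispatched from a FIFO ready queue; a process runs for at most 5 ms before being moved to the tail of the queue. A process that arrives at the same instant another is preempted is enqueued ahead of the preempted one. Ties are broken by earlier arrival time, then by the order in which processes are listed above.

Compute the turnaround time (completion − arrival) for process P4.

Schedule: | P6 0-5 | P4 5-10 | P2 10-13 | P6 13-14 | P1 14-19 | P7 19-24 | P3 24-28 | P5 28-31 | P4 31-36 | P1 36-41 | P7 41-43 | P4 43-44 | P1 44-47 |
Completion: P1=47  P2=13  P3=28  P4=44  P5=31  P6=14  P7=43
Turnaround (C−A): P1=40  P2=8  P3=18  P4=43  P5=21  P6=14  P7=35
Turnaround(P4) = completion − arrival = 44 − 1 = 43

43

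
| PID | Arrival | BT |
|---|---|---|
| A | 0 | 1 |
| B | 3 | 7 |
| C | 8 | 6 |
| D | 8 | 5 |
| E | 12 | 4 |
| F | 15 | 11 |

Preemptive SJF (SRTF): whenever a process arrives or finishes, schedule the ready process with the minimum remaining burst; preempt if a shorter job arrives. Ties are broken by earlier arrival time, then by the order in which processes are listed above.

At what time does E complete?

Timeline: | A 0-1 | idle 1-3 | B 3-10 | D 10-15 | E 15-19 | C 19-25 | F 25-36 |
Completion: A=1  B=10  C=25  D=15  E=19  F=36
Turnaround (C−A): A=1  B=7  C=17  D=7  E=7  F=21

19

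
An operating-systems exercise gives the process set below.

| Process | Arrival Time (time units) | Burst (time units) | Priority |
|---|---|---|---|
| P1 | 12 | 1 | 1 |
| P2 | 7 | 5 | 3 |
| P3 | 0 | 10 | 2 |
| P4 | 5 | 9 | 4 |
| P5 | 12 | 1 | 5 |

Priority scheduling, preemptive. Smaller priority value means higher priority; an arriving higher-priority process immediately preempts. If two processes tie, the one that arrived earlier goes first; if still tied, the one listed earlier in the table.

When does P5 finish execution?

Gantt: | P3 0-10 | P2 10-12 | P1 12-13 | P2 13-16 | P4 16-25 | P5 25-26 |
Completion: P1=13  P2=16  P3=10  P4=25  P5=26
Turnaround (C−A): P1=1  P2=9  P3=10  P4=20  P5=14

26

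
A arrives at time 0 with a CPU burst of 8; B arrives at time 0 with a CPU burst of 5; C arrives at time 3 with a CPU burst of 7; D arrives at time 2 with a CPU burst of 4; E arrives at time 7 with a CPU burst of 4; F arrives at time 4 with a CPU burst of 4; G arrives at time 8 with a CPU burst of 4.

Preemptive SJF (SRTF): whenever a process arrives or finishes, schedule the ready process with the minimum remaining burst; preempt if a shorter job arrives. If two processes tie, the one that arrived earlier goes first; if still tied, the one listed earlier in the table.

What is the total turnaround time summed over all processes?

Timeline: | B 0-5 | D 5-9 | F 9-13 | E 13-17 | G 17-21 | C 21-28 | A 28-36 |
Completion: A=36  B=5  C=28  D=9  E=17  F=13  G=21
Turnaround = completion − arrival: A=36, B=5, C=25, D=7, E=10, F=9, G=13
Total turnaround = 36 + 5 + 25 + 7 + 10 + 9 + 13 = 105

105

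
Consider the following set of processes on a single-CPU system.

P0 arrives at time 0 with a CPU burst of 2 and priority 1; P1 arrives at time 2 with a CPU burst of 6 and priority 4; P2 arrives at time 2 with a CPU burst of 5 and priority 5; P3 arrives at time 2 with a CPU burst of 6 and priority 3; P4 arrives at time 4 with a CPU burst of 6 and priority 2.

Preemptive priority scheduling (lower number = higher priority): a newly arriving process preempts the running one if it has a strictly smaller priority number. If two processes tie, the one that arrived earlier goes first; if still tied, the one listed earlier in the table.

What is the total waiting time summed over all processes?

36

Gantt: | P0 0-2 | P3 2-4 | P4 4-10 | P3 10-14 | P1 14-20 | P2 20-25 |
Completion: P0=2  P1=20  P2=25  P3=14  P4=10
Turnaround (C−A): P0=2  P1=18  P2=23  P3=12  P4=6
Waiting = turnaround − burst: P0=0, P1=12, P2=18, P3=6, P4=0
Total waiting = 0 + 12 + 18 + 6 + 0 = 36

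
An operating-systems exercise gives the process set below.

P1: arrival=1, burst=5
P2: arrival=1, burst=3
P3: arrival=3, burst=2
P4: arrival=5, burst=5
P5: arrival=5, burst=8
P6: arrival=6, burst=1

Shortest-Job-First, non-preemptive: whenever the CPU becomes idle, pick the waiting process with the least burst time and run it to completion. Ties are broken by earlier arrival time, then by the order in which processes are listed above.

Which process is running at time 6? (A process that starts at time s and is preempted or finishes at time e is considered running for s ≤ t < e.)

Gantt: | idle 0-1 | P2 1-4 | P3 4-6 | P6 6-7 | P1 7-12 | P4 12-17 | P5 17-25 |
Completion: P1=12  P2=4  P3=6  P4=17  P5=25  P6=7
Turnaround (C−A): P1=11  P2=3  P3=3  P4=12  P5=20  P6=1

P6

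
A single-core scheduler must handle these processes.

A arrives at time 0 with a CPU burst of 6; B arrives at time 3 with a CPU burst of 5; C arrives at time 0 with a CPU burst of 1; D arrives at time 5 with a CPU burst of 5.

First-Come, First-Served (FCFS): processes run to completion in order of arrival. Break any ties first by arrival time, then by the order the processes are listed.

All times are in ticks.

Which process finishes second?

Timeline: | A 0-6 | C 6-7 | B 7-12 | D 12-17 |
Completion: A=6  B=12  C=7  D=17
Finish order: A → C → B → D

C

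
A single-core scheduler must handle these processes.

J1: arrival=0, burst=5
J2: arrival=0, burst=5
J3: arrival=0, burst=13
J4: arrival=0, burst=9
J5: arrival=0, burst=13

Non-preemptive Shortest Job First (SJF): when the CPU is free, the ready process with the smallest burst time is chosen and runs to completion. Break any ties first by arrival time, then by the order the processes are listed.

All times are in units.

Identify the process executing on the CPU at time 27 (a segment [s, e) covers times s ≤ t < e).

J3

Schedule: | J1 0-5 | J2 5-10 | J4 10-19 | J3 19-32 | J5 32-45 |
Completion: J1=5  J2=10  J3=32  J4=19  J5=45
Turnaround (C−A): J1=5  J2=10  J3=32  J4=19  J5=45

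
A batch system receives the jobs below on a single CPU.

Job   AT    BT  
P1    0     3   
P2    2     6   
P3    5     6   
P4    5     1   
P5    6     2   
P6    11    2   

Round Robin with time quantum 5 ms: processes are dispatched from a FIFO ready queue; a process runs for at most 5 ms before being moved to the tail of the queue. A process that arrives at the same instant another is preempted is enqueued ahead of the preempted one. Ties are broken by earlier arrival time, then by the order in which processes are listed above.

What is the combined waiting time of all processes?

Timeline: | P1 0-3 | P2 3-8 | P3 8-13 | P4 13-14 | P5 14-16 | P2 16-17 | P6 17-19 | P3 19-20 |
Completion: P1=3  P2=17  P3=20  P4=14  P5=16  P6=19
Turnaround (C−A): P1=3  P2=15  P3=15  P4=9  P5=10  P6=8
Waiting = turnaround − burst: P1=0, P2=9, P3=9, P4=8, P5=8, P6=6
Total waiting = 0 + 9 + 9 + 8 + 8 + 6 = 40

40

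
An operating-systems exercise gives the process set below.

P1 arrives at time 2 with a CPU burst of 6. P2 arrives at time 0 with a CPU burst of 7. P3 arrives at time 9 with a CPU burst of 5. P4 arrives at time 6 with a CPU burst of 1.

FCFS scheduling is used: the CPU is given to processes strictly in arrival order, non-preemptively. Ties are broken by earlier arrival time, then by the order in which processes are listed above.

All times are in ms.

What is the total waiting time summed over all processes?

Gantt: | P2 0-7 | P1 7-13 | P4 13-14 | P3 14-19 |
Completion: P1=13  P2=7  P3=19  P4=14
Waiting = turnaround − burst: P1=5, P2=0, P3=5, P4=7
Total waiting = 5 + 0 + 5 + 7 = 17

17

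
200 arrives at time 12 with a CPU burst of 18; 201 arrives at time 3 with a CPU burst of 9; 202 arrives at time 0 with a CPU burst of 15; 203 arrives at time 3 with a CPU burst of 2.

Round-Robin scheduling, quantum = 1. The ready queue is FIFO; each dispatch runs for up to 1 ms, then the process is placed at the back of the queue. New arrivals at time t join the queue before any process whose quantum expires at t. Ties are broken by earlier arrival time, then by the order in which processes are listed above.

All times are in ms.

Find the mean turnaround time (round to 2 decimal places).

Gantt: | 202 0-3 | 201 3-4 | 203 4-5 | 202 5-6 | 201 6-7 | 203 7-8 | 202 8-9 | 201 9-10 | 202 10-11 | 201 11-12 | 202 12-13 | 200 13-14 | 201 14-15 | 202 15-16 | 200 16-17 | 201 17-18 | 202 18-19 | 200 19-20 | 201 20-21 | 202 21-22 | 200 22-23 | 201 23-24 | 202 24-25 | 200 25-26 | 201 26-27 | 202 27-28 | 200 28-29 | 202 29-30 | 200 30-31 | 202 31-32 | 200 32-33 | 202 33-34 | 200 34-44 |
Completion: 200=44  201=27  202=34  203=8
Turnaround times: 200=32, 201=24, 202=34, 203=5
Average turnaround = (32+24+34+5) / 4 = 95/4 = 23.75

23.75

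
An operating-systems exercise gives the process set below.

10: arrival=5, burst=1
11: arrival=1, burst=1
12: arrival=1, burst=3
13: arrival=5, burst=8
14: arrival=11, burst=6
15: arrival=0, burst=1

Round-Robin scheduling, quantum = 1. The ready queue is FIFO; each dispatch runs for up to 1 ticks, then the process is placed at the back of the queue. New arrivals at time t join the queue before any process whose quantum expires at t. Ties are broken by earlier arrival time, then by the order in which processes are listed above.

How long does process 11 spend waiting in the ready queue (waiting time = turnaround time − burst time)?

0

Schedule: | 15 0-1 | 11 1-2 | 12 2-5 | 10 5-6 | 13 6-11 | 14 11-12 | 13 12-13 | 14 13-14 | 13 14-15 | 14 15-16 | 13 16-17 | 14 17-20 |
Completion: 10=6  11=2  12=5  13=17  14=20  15=1
Turnaround (C−A): 10=1  11=1  12=4  13=12  14=9  15=1
Waiting(11) = turnaround − burst = 1 − 1 = 0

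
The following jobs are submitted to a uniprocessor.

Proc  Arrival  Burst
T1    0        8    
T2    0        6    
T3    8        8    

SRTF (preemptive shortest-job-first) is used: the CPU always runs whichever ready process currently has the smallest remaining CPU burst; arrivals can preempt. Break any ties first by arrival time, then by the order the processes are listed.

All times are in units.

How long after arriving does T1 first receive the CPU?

Gantt: | T2 0-6 | T1 6-14 | T3 14-22 |
Completion: T1=14  T2=6  T3=22
Turnaround (C−A): T1=14  T2=6  T3=14
Response(T1) = first start − arrival = 6 − 0 = 6

6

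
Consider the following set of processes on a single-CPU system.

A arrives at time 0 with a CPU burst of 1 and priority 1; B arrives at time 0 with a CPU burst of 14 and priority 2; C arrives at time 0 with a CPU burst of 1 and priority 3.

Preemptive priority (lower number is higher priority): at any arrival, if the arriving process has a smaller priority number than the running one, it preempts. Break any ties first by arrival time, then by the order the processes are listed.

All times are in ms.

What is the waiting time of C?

15

Timeline: | A 0-1 | B 1-15 | C 15-16 |
Completion: A=1  B=15  C=16
Turnaround (C−A): A=1  B=15  C=16
Waiting(C) = turnaround − burst = 16 − 1 = 15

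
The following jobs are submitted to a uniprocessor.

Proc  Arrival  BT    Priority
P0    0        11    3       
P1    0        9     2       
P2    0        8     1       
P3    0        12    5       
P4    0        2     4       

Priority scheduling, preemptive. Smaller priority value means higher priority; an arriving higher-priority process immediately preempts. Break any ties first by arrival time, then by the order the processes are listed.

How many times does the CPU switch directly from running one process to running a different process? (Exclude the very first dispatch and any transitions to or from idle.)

4

Timeline: | P2 0-8 | P1 8-17 | P0 17-28 | P4 28-30 | P3 30-42 |
Completion: P0=28  P1=17  P2=8  P3=42  P4=30
Turnaround (C−A): P0=28  P1=17  P2=8  P3=42  P4=30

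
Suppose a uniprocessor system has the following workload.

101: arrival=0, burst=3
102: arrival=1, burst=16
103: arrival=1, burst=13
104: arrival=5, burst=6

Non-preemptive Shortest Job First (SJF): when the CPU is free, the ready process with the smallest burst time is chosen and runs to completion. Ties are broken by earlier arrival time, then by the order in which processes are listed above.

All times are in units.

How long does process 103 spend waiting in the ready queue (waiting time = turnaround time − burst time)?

Schedule: | 101 0-3 | 103 3-16 | 104 16-22 | 102 22-38 |
Completion: 101=3  102=38  103=16  104=22
Waiting(103) = turnaround − burst = 15 − 13 = 2

2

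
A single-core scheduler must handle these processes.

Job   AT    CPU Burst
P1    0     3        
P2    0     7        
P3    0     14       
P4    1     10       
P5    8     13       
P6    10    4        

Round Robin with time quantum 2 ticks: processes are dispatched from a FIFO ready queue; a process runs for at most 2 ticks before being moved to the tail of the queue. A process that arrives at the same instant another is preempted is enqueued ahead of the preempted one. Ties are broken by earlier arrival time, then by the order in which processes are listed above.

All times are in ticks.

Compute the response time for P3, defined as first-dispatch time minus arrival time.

4

Gantt: | P1 0-2 | P2 2-4 | P3 4-6 | P4 6-8 | P1 8-9 | P2 9-11 | P3 11-13 | P5 13-15 | P4 15-17 | P6 17-19 | P2 19-21 | P3 21-23 | P5 23-25 | P4 25-27 | P6 27-29 | P2 29-30 | P3 30-32 | P5 32-34 | P4 34-36 | P3 36-38 | P5 38-40 | P4 40-42 | P3 42-44 | P5 44-46 | P3 46-48 | P5 48-51 |
Completion: P1=9  P2=30  P3=48  P4=42  P5=51  P6=29
Turnaround (C−A): P1=9  P2=30  P3=48  P4=41  P5=43  P6=19
Response(P3) = first start − arrival = 4 − 0 = 4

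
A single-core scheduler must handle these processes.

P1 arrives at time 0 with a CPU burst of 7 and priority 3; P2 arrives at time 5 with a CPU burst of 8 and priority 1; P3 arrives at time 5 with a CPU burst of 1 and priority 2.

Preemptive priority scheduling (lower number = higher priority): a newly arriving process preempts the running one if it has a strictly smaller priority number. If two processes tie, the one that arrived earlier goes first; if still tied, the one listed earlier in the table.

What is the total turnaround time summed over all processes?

33

Timeline: | P1 0-5 | P2 5-13 | P3 13-14 | P1 14-16 |
Completion: P1=16  P2=13  P3=14
Turnaround = completion − arrival: P1=16, P2=8, P3=9
Total turnaround = 16 + 8 + 9 = 33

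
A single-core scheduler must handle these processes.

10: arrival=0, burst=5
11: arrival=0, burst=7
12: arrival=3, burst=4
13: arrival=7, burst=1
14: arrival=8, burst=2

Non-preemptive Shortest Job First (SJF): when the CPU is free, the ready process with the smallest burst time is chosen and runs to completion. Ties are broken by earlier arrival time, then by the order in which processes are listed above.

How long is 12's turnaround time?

6

Timeline: | 10 0-5 | 12 5-9 | 13 9-10 | 14 10-12 | 11 12-19 |
Completion: 10=5  11=19  12=9  13=10  14=12
Turnaround(12) = completion − arrival = 9 − 3 = 6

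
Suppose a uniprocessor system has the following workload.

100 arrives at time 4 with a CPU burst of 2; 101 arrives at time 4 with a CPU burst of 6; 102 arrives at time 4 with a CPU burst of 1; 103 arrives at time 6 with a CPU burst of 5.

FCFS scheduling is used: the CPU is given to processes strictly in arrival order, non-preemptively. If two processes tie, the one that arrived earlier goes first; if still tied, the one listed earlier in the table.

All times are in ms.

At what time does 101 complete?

Timeline: | idle 0-4 | 100 4-6 | 101 6-12 | 102 12-13 | 103 13-18 |
Completion: 100=6  101=12  102=13  103=18
Turnaround (C−A): 100=2  101=8  102=9  103=12

12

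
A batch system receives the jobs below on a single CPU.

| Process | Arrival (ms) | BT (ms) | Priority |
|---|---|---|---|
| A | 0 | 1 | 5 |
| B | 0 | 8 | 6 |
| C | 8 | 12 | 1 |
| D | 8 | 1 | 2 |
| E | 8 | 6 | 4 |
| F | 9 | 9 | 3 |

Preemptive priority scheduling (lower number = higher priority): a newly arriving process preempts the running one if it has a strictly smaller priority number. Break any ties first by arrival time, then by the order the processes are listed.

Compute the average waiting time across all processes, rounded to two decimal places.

Timeline: | A 0-1 | B 1-8 | C 8-20 | D 20-21 | F 21-30 | E 30-36 | B 36-37 |
Completion: A=1  B=37  C=20  D=21  E=36  F=30
Turnaround (C−A): A=1  B=37  C=12  D=13  E=28  F=21
Waiting times: A=0, B=29, C=0, D=12, E=22, F=12
Average waiting = (0+29+0+12+22+12) / 6 = 75/6 = 12.50

12.50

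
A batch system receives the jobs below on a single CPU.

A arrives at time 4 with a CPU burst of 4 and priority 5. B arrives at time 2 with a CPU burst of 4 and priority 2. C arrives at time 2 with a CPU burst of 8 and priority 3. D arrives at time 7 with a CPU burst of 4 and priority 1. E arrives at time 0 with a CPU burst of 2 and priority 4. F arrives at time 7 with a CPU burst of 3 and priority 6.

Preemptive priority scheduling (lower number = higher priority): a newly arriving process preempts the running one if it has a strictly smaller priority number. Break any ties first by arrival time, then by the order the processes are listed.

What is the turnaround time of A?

18

Timeline: | E 0-2 | B 2-6 | C 6-7 | D 7-11 | C 11-18 | A 18-22 | F 22-25 |
Completion: A=22  B=6  C=18  D=11  E=2  F=25
Turnaround(A) = completion − arrival = 22 − 4 = 18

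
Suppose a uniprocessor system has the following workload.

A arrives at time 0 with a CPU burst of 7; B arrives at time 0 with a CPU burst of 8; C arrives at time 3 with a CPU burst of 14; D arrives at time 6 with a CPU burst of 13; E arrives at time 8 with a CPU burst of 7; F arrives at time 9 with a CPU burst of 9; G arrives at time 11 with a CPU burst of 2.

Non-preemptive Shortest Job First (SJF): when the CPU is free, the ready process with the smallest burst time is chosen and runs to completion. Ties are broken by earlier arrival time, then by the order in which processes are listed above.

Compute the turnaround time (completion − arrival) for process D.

40

Timeline: | A 0-7 | B 7-15 | G 15-17 | E 17-24 | F 24-33 | D 33-46 | C 46-60 |
Completion: A=7  B=15  C=60  D=46  E=24  F=33  G=17
Turnaround(D) = completion − arrival = 46 − 6 = 40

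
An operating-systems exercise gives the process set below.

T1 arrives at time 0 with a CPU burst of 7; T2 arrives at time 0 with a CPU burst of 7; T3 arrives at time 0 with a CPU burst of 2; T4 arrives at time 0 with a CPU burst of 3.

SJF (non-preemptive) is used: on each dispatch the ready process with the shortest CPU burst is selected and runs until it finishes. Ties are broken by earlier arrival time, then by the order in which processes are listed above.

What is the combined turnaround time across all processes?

38

Schedule: | T3 0-2 | T4 2-5 | T1 5-12 | T2 12-19 |
Completion: T1=12  T2=19  T3=2  T4=5
Turnaround = completion − arrival: T1=12, T2=19, T3=2, T4=5
Total turnaround = 12 + 19 + 2 + 5 = 38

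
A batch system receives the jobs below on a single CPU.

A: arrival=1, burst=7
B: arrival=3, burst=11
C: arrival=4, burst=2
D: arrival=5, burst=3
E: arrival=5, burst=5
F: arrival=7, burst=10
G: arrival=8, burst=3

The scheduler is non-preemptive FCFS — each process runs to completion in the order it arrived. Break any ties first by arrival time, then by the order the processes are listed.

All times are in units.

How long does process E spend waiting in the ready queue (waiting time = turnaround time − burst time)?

19

Gantt: | idle 0-1 | A 1-8 | B 8-19 | C 19-21 | D 21-24 | E 24-29 | F 29-39 | G 39-42 |
Completion: A=8  B=19  C=21  D=24  E=29  F=39  G=42
Turnaround (C−A): A=7  B=16  C=17  D=19  E=24  F=32  G=34
Waiting(E) = turnaround − burst = 24 − 5 = 19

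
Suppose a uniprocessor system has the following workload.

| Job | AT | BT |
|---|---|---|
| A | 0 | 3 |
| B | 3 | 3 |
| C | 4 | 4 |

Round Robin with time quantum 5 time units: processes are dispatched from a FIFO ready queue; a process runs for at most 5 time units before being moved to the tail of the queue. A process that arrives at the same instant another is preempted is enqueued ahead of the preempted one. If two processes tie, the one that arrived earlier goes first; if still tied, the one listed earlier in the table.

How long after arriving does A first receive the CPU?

0

Schedule: | A 0-3 | B 3-6 | C 6-10 |
Completion: A=3  B=6  C=10
Turnaround (C−A): A=3  B=3  C=6
Response(A) = first start − arrival = 0 − 0 = 0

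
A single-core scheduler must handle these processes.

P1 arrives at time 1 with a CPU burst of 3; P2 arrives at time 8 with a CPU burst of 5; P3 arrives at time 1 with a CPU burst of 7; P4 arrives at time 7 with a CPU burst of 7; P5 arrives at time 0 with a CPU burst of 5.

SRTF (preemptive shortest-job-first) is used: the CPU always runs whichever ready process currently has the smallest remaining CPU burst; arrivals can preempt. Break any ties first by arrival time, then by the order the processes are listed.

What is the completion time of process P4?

Timeline: | P5 0-1 | P1 1-4 | P5 4-8 | P2 8-13 | P3 13-20 | P4 20-27 |
Completion: P1=4  P2=13  P3=20  P4=27  P5=8

27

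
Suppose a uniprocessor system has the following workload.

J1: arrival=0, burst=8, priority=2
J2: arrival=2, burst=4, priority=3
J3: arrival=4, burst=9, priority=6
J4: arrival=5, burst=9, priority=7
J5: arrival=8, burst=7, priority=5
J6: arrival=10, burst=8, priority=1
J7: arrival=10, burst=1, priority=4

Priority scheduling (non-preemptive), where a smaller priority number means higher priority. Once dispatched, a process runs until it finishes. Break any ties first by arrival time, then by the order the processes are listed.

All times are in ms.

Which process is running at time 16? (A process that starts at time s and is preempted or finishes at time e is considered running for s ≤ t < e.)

Timeline: | J1 0-8 | J2 8-12 | J6 12-20 | J7 20-21 | J5 21-28 | J3 28-37 | J4 37-46 |
Completion: J1=8  J2=12  J3=37  J4=46  J5=28  J6=20  J7=21

J6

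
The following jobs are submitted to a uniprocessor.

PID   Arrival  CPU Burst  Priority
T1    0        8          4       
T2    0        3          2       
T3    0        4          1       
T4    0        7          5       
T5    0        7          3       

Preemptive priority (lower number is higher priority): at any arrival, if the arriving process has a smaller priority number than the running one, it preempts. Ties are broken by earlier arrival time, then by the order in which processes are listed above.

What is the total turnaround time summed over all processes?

76

Gantt: | T3 0-4 | T2 4-7 | T5 7-14 | T1 14-22 | T4 22-29 |
Completion: T1=22  T2=7  T3=4  T4=29  T5=14
Turnaround (C−A): T1=22  T2=7  T3=4  T4=29  T5=14
Turnaround = completion − arrival: T1=22, T2=7, T3=4, T4=29, T5=14
Total turnaround = 22 + 7 + 4 + 29 + 14 = 76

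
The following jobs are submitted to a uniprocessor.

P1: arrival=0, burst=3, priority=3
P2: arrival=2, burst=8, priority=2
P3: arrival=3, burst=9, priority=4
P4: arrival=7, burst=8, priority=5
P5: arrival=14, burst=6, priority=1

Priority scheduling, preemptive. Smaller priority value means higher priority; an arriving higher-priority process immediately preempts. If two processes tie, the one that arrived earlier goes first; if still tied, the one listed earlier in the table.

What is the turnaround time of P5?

6

Schedule: | P1 0-2 | P2 2-10 | P1 10-11 | P3 11-14 | P5 14-20 | P3 20-26 | P4 26-34 |
Completion: P1=11  P2=10  P3=26  P4=34  P5=20
Turnaround (C−A): P1=11  P2=8  P3=23  P4=27  P5=6
Turnaround(P5) = completion − arrival = 20 − 14 = 6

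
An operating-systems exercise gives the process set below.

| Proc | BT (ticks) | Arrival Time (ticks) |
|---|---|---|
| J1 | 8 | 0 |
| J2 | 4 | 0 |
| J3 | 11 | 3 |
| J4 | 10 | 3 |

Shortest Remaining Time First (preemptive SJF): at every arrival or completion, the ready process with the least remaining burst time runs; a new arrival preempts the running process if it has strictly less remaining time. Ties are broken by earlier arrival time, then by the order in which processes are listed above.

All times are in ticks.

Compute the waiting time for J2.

0

Schedule: | J2 0-4 | J1 4-12 | J4 12-22 | J3 22-33 |
Completion: J1=12  J2=4  J3=33  J4=22
Turnaround (C−A): J1=12  J2=4  J3=30  J4=19
Waiting(J2) = turnaround − burst = 4 − 4 = 0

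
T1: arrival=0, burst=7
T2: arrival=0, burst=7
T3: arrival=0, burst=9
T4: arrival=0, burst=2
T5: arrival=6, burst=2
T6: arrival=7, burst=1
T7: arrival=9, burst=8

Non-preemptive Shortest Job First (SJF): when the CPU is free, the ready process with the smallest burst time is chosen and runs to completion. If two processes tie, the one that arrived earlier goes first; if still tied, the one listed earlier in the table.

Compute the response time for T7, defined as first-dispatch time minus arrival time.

10

Schedule: | T4 0-2 | T1 2-9 | T6 9-10 | T5 10-12 | T2 12-19 | T7 19-27 | T3 27-36 |
Completion: T1=9  T2=19  T3=36  T4=2  T5=12  T6=10  T7=27
Turnaround (C−A): T1=9  T2=19  T3=36  T4=2  T5=6  T6=3  T7=18
Response(T7) = first start − arrival = 19 − 9 = 10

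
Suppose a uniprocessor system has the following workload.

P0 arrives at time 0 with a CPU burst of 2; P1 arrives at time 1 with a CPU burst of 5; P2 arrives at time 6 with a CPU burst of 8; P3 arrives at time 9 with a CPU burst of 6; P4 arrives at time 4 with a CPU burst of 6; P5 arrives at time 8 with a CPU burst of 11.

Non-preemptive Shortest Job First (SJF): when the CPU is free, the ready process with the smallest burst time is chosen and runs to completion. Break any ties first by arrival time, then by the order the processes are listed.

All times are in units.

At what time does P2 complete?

Gantt: | P0 0-2 | P1 2-7 | P4 7-13 | P3 13-19 | P2 19-27 | P5 27-38 |
Completion: P0=2  P1=7  P2=27  P3=19  P4=13  P5=38
Turnaround (C−A): P0=2  P1=6  P2=21  P3=10  P4=9  P5=30

27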